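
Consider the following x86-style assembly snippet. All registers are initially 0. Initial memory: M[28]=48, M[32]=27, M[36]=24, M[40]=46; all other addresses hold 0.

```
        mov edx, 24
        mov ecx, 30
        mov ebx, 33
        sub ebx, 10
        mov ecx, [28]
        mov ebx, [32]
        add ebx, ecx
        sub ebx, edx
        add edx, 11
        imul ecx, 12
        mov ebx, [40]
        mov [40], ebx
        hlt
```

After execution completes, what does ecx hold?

576

mov edx, 24 → edx=24
mov ecx, 30 → ecx=30
mov ebx, 33 → ebx=33
sub ebx, 10 → ebx=33-10=23
mov ecx, [28] → ecx=M[28]=48
mov ebx, [32] → ebx=M[32]=27
add ebx, ecx → ebx=27+48=75
sub ebx, edx → ebx=75-24=51
add edx, 11 → edx=24+11=35
imul ecx, 12 → ecx=48*12=576
mov ebx, [40] → ebx=M[40]=46
mov [40], ebx → M[40]=46
halt.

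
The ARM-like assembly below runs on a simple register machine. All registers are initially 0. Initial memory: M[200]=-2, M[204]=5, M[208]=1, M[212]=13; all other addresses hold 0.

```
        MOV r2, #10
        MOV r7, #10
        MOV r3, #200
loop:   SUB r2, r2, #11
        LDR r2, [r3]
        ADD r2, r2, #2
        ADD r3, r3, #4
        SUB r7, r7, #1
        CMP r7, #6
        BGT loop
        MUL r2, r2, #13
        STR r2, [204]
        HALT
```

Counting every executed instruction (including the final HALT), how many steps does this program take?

34

after MOV r2, #10: r2=10
after MOV r7, #10: r7=10
after MOV r3, #200: r3=200
after SUB r2, r2, #11: r2=10-11=-1
after LDR r2, [r3]: r2=M[200]=-2
after ADD r2, r2, #2: r2=(-2)+2=0
after ADD r3, r3, #4: r3=200+4=204
after SUB r7, r7, #1: r7=10-1=9
CMP r7, #6  (cmp 9,6)
BGT loop: taken
after SUB r2, r2, #11: r2=0-11=-11
after LDR r2, [r3]: r2=M[204]=5
after ADD r2, r2, #2: r2=5+2=7
after ADD r3, r3, #4: r3=204+4=208
after SUB r7, r7, #1: r7=9-1=8
CMP r7, #6  (cmp 8,6)
BGT loop: taken
after SUB r2, r2, #11: r2=7-11=-4
after LDR r2, [r3]: r2=M[208]=1
after ADD r2, r2, #2: r2=1+2=3
after ADD r3, r3, #4: r3=208+4=212
after SUB r7, r7, #1: r7=8-1=7
CMP r7, #6  (cmp 7,6)
BGT loop: taken
after SUB r2, r2, #11: r2=3-11=-8
after LDR r2, [r3]: r2=M[212]=13
after ADD r2, r2, #2: r2=13+2=15
after ADD r3, r3, #4: r3=212+4=216
after SUB r7, r7, #1: r7=7-1=6
CMP r7, #6  (cmp 6,6)
BGT loop: not taken
after MUL r2, r2, #13: r2=15*13=195
STR r2, [204] → M[204]=195
halt.
Total executed instructions: 34.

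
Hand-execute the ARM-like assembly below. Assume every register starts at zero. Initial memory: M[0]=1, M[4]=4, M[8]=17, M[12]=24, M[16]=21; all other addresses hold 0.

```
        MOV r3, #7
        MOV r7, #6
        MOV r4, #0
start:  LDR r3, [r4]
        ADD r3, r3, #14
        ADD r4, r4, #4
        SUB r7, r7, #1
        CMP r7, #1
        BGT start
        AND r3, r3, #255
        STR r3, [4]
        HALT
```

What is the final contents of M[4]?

35

after MOV r3, #7: r3=7
after MOV r7, #6: r7=6
after MOV r4, #0: r4=0
after LDR r3, [r4]: r3=M[0]=1
after ADD r3, r3, #14: r3=1+14=15
after ADD r4, r4, #4: r4=0+4=4
after SUB r7, r7, #1: r7=6-1=5
CMP r7, #1  (cmp 5,1)
BGT start: taken
after LDR r3, [r4]: r3=M[4]=4
after ADD r3, r3, #14: r3=4+14=18
after ADD r4, r4, #4: r4=4+4=8
after SUB r7, r7, #1: r7=5-1=4
CMP r7, #1  (cmp 4,1)
BGT start: taken
after LDR r3, [r4]: r3=M[8]=17
after ADD r3, r3, #14: r3=17+14=31
after ADD r4, r4, #4: r4=8+4=12
after SUB r7, r7, #1: r7=4-1=3
CMP r7, #1  (cmp 3,1)
BGT start: taken
after LDR r3, [r4]: r3=M[12]=24
after ADD r3, r3, #14: r3=24+14=38
after ADD r4, r4, #4: r4=12+4=16
after SUB r7, r7, #1: r7=3-1=2
CMP r7, #1  (cmp 2,1)
BGT start: taken
after LDR r3, [r4]: r3=M[16]=21
after ADD r3, r3, #14: r3=21+14=35
after ADD r4, r4, #4: r4=16+4=20
after SUB r7, r7, #1: r7=2-1=1
CMP r7, #1  (cmp 1,1)
BGT start: not taken
after AND r3, r3, #255: r3=35&255=35
STR r3, [4] → M[4]=35
halt.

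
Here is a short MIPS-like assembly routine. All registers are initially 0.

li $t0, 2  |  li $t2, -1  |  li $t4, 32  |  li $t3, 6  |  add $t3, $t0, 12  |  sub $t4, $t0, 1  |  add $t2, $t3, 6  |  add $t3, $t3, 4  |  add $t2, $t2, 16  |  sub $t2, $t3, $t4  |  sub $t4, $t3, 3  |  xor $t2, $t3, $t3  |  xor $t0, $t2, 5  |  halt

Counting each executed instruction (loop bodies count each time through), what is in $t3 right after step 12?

18

after li $t0, 2: $t0=2
after li $t2, -1: $t2=-1
after li $t4, 32: $t4=32
after li $t3, 6: $t3=6
after add $t3, $t0, 12: $t3=2+12=14
after sub $t4, $t0, 1: $t4=2-1=1
after add $t2, $t3, 6: $t2=14+6=20
after add $t3, $t3, 4: $t3=14+4=18
after add $t2, $t2, 16: $t2=20+16=36
after sub $t2, $t3, $t4: $t2=18-1=17
after sub $t4, $t3, 3: $t4=18-3=15
after xor $t2, $t3, $t3: $t2=18^18=0
After step 12: $t3 = 18.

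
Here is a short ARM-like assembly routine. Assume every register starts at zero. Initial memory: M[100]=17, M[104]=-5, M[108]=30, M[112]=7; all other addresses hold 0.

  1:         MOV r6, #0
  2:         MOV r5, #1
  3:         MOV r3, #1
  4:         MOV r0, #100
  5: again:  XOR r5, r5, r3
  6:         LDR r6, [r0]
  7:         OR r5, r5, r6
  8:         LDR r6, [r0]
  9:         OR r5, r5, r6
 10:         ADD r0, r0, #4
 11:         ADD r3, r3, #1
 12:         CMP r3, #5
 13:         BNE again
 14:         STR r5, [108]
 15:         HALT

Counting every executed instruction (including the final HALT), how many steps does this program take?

42

r6=0
r5=1
r3=1
r0=100
r5=1^1=0
r6=M[100]=17
r5=0|17=17
r6=M[100]=17
r5=17|17=17
r0=100+4=104
r3=1+1=2
CMP r3, #5  (cmp 2,5)
BNE again: taken
r5=17^2=19
r6=M[104]=-5
r5=19|(-5)=-5
r6=M[104]=-5
r5=(-5)|(-5)=-5
r0=104+4=108
r3=2+1=3
CMP r3, #5  (cmp 3,5)
BNE again: taken
r5=(-5)^3=-8
r6=M[108]=30
r5=(-8)|30=-2
r6=M[108]=30
r5=(-2)|30=-2
r0=108+4=112
r3=3+1=4
CMP r3, #5  (cmp 4,5)
BNE again: taken
r5=(-2)^4=-6
r6=M[112]=7
r5=(-6)|7=-1
r6=M[112]=7
r5=(-1)|7=-1
r0=112+4=116
r3=4+1=5
CMP r3, #5  (cmp 5,5)
BNE again: not taken
STR r5, [108] → M[108]=-1
halt.
Total executed instructions: 42.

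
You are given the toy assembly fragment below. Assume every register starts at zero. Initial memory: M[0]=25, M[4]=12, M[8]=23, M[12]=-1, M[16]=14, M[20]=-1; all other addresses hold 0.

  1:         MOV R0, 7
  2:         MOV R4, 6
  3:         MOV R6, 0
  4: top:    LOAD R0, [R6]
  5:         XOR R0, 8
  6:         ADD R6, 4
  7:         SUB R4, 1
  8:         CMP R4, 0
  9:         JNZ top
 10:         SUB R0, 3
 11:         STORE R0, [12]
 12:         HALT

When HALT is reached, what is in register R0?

-12

R0=7
R4=6
R6=0
R0=M[0]=25
R0=25^8=17
R6=0+4=4
R4=6-1=5
CMP R4, 0  (cmp 5,0)
JNZ top: taken
R0=M[4]=12
R0=12^8=4
R6=4+4=8
R4=5-1=4
CMP R4, 0  (cmp 4,0)
JNZ top: taken
R0=M[8]=23
R0=23^8=31
R6=8+4=12
R4=4-1=3
CMP R4, 0  (cmp 3,0)
JNZ top: taken
R0=M[12]=-1
R0=(-1)^8=-9
R6=12+4=16
R4=3-1=2
CMP R4, 0  (cmp 2,0)
JNZ top: taken
R0=M[16]=14
R0=14^8=6
R6=16+4=20
R4=2-1=1
CMP R4, 0  (cmp 1,0)
JNZ top: taken
R0=M[20]=-1
R0=(-1)^8=-9
R6=20+4=24
R4=1-1=0
CMP R4, 0  (cmp 0,0)
JNZ top: not taken
R0=(-9)-3=-12
STORE R0, [12] → M[12]=-12
halt.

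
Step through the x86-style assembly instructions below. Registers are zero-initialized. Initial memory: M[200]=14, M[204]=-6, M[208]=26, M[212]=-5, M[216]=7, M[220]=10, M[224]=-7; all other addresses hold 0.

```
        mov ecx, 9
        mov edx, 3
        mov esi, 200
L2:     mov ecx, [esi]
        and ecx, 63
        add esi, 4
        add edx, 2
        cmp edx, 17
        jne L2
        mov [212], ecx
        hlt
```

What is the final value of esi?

mov ecx, 9 → ecx=9
mov edx, 3 → edx=3
mov esi, 200 → esi=200
mov ecx, [esi] → ecx=M[200]=14
and ecx, 63 → ecx=14&63=14
add esi, 4 → esi=200+4=204
add edx, 2 → edx=3+2=5
cmp edx, 17  (cmp 5,17)
jne L2: taken
mov ecx, [esi] → ecx=M[204]=-6
and ecx, 63 → ecx=(-6)&63=58
add esi, 4 → esi=204+4=208
add edx, 2 → edx=5+2=7
cmp edx, 17  (cmp 7,17)
jne L2: taken
mov ecx, [esi] → ecx=M[208]=26
and ecx, 63 → ecx=26&63=26
add esi, 4 → esi=208+4=212
add edx, 2 → edx=7+2=9
cmp edx, 17  (cmp 9,17)
jne L2: taken
mov ecx, [esi] → ecx=M[212]=-5
and ecx, 63 → ecx=(-5)&63=59
add esi, 4 → esi=212+4=216
add edx, 2 → edx=9+2=11
cmp edx, 17  (cmp 11,17)
jne L2: taken
mov ecx, [esi] → ecx=M[216]=7
and ecx, 63 → ecx=7&63=7
add esi, 4 → esi=216+4=220
add edx, 2 → edx=11+2=13
cmp edx, 17  (cmp 13,17)
jne L2: taken
mov ecx, [esi] → ecx=M[220]=10
and ecx, 63 → ecx=10&63=10
add esi, 4 → esi=220+4=224
add edx, 2 → edx=13+2=15
cmp edx, 17  (cmp 15,17)
jne L2: taken
mov ecx, [esi] → ecx=M[224]=-7
and ecx, 63 → ecx=(-7)&63=57
add esi, 4 → esi=224+4=228
add edx, 2 → edx=15+2=17
cmp edx, 17  (cmp 17,17)
jne L2: not taken
mov [212], ecx → M[212]=57
halt.

228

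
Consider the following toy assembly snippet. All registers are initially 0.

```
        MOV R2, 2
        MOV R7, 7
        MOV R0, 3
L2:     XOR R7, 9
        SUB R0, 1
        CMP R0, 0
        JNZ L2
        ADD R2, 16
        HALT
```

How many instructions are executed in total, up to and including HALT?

17

after MOV R2, 2: R2=2
after MOV R7, 7: R7=7
after MOV R0, 3: R0=3
after XOR R7, 9: R7=7^9=14
after SUB R0, 1: R0=3-1=2
CMP R0, 0  (cmp 2,0)
JNZ L2: taken
after XOR R7, 9: R7=14^9=7
after SUB R0, 1: R0=2-1=1
CMP R0, 0  (cmp 1,0)
JNZ L2: taken
after XOR R7, 9: R7=7^9=14
after SUB R0, 1: R0=1-1=0
CMP R0, 0  (cmp 0,0)
JNZ L2: not taken
after ADD R2, 16: R2=2+16=18
halt.
Total executed instructions: 17.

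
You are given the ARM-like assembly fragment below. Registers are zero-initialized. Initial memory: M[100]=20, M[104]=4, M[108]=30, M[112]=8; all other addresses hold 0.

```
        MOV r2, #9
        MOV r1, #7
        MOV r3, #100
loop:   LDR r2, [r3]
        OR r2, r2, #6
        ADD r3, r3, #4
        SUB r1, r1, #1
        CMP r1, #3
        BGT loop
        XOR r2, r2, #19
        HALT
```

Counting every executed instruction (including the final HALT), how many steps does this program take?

29

r2=9
r1=7
r3=100
r2=M[100]=20
r2=20|6=22
r3=100+4=104
r1=7-1=6
CMP r1, #3  (cmp 6,3)
BGT loop: taken
r2=M[104]=4
r2=4|6=6
r3=104+4=108
r1=6-1=5
CMP r1, #3  (cmp 5,3)
BGT loop: taken
r2=M[108]=30
r2=30|6=30
r3=108+4=112
r1=5-1=4
CMP r1, #3  (cmp 4,3)
BGT loop: taken
r2=M[112]=8
r2=8|6=14
r3=112+4=116
r1=4-1=3
CMP r1, #3  (cmp 3,3)
BGT loop: not taken
r2=14^19=29
halt.
Total executed instructions: 29.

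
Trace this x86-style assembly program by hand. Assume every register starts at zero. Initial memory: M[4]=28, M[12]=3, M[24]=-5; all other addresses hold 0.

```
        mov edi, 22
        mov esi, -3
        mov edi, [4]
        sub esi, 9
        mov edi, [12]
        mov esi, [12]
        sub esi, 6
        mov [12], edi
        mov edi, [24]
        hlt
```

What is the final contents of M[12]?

3

mov edi, 22 → edi=22
mov esi, -3 → esi=-3
mov edi, [4] → edi=M[4]=28
sub esi, 9 → esi=(-3)-9=-12
mov edi, [12] → edi=M[12]=3
mov esi, [12] → esi=M[12]=3
sub esi, 6 → esi=3-6=-3
mov [12], edi → M[12]=3
mov edi, [24] → edi=M[24]=-5
halt.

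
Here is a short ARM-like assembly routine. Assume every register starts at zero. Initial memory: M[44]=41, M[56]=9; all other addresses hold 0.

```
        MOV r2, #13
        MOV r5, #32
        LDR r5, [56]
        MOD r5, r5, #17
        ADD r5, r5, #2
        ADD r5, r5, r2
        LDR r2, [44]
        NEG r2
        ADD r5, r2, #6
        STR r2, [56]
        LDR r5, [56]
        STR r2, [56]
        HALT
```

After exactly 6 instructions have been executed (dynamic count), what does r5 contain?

24

MOV r2, #13 → r2=13
MOV r5, #32 → r5=32
LDR r5, [56] → r5=M[56]=9
MOD r5, r5, #17 → r5=9%17=9
ADD r5, r5, #2 → r5=9+2=11
ADD r5, r5, r2 → r5=11+13=24
After step 6: r5 = 24.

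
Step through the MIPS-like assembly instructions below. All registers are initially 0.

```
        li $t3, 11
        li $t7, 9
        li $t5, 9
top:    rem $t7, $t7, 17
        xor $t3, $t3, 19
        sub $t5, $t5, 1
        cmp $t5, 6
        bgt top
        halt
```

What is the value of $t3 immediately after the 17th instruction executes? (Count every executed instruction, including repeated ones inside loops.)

after li $t3, 11: $t3=11
after li $t7, 9: $t7=9
after li $t5, 9: $t5=9
after rem $t7, $t7, 17: $t7=9%17=9
after xor $t3, $t3, 19: $t3=11^19=24
after sub $t5, $t5, 1: $t5=9-1=8
cmp $t5, 6  (cmp 8,6)
bgt top: taken
after rem $t7, $t7, 17: $t7=9%17=9
after xor $t3, $t3, 19: $t3=24^19=11
after sub $t5, $t5, 1: $t5=8-1=7
cmp $t5, 6  (cmp 7,6)
bgt top: taken
after rem $t7, $t7, 17: $t7=9%17=9
after xor $t3, $t3, 19: $t3=11^19=24
after sub $t5, $t5, 1: $t5=7-1=6
cmp $t5, 6  (cmp 6,6)
After step 17: $t3 = 24.

24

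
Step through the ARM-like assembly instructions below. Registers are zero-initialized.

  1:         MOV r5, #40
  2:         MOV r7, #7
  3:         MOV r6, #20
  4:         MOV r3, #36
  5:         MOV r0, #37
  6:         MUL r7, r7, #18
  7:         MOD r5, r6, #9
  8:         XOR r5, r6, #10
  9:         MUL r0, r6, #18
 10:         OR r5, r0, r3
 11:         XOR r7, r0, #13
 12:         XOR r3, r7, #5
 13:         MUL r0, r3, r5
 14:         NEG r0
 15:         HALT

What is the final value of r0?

-128128

r5=40
r7=7
r6=20
r3=36
r0=37
r7=7*18=126
r5=20%9=2
r5=20^10=30
r0=20*18=360
r5=360|36=364
r7=360^13=357
r3=357^5=352
r0=352*364=128128
r0=-(128128)=-128128
halt.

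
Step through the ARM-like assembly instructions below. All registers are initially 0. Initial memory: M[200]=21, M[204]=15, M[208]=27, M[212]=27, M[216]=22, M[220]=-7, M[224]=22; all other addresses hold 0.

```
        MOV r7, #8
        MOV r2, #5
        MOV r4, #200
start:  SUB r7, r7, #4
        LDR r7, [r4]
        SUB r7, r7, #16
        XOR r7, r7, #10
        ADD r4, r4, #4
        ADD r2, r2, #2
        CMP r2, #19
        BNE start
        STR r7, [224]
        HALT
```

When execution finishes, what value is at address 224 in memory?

r7=8
r2=5
r4=200
r7=8-4=4
r7=M[200]=21
r7=21-16=5
r7=5^10=15
r4=200+4=204
r2=5+2=7
CMP r2, #19  (cmp 7,19)
BNE start: taken
r7=15-4=11
r7=M[204]=15
r7=15-16=-1
r7=(-1)^10=-11
r4=204+4=208
r2=7+2=9
CMP r2, #19  (cmp 9,19)
BNE start: taken
r7=(-11)-4=-15
r7=M[208]=27
r7=27-16=11
r7=11^10=1
r4=208+4=212
r2=9+2=11
CMP r2, #19  (cmp 11,19)
BNE start: taken
r7=1-4=-3
r7=M[212]=27
r7=27-16=11
r7=11^10=1
r4=212+4=216
r2=11+2=13
CMP r2, #19  (cmp 13,19)
BNE start: taken
r7=1-4=-3
r7=M[216]=22
r7=22-16=6
r7=6^10=12
r4=216+4=220
r2=13+2=15
CMP r2, #19  (cmp 15,19)
BNE start: taken
r7=12-4=8
r7=M[220]=-7
r7=(-7)-16=-23
r7=(-23)^10=-29
r4=220+4=224
r2=15+2=17
CMP r2, #19  (cmp 17,19)
BNE start: taken
r7=(-29)-4=-33
r7=M[224]=22
r7=22-16=6
r7=6^10=12
r4=224+4=228
r2=17+2=19
CMP r2, #19  (cmp 19,19)
BNE start: not taken
STR r7, [224] → M[224]=12
halt.

12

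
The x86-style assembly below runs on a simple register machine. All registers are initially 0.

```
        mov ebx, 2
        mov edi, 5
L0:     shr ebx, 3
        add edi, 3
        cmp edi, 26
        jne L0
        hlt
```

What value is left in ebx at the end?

0

after mov ebx, 2: ebx=2
after mov edi, 5: edi=5
after shr ebx, 3: ebx=2>>3=0
after add edi, 3: edi=5+3=8
cmp edi, 26  (cmp 8,26)
jne L0: taken
after shr ebx, 3: ebx=0>>3=0
after add edi, 3: edi=8+3=11
cmp edi, 26  (cmp 11,26)
jne L0: taken
after shr ebx, 3: ebx=0>>3=0
after add edi, 3: edi=11+3=14
cmp edi, 26  (cmp 14,26)
jne L0: taken
after shr ebx, 3: ebx=0>>3=0
after add edi, 3: edi=14+3=17
cmp edi, 26  (cmp 17,26)
jne L0: taken
after shr ebx, 3: ebx=0>>3=0
after add edi, 3: edi=17+3=20
cmp edi, 26  (cmp 20,26)
jne L0: taken
after shr ebx, 3: ebx=0>>3=0
after add edi, 3: edi=20+3=23
cmp edi, 26  (cmp 23,26)
jne L0: taken
after shr ebx, 3: ebx=0>>3=0
after add edi, 3: edi=23+3=26
cmp edi, 26  (cmp 26,26)
jne L0: not taken
halt.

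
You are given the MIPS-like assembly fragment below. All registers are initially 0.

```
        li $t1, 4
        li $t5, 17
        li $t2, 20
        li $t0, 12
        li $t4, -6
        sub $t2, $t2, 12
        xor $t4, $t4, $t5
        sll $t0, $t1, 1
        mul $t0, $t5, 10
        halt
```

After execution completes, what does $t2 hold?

li $t1, 4 → $t1=4
li $t5, 17 → $t5=17
li $t2, 20 → $t2=20
li $t0, 12 → $t0=12
li $t4, -6 → $t4=-6
sub $t2, $t2, 12 → $t2=20-12=8
xor $t4, $t4, $t5 → $t4=(-6)^17=-21
sll $t0, $t1, 1 → $t0=4<<1=8
mul $t0, $t5, 10 → $t0=17*10=170
halt.

8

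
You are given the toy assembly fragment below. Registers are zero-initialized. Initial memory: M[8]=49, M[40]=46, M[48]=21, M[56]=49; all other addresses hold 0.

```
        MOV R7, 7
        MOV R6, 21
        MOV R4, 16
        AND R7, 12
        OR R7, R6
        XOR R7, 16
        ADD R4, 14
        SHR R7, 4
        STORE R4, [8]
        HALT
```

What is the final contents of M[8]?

MOV R7, 7 → R7=7
MOV R6, 21 → R6=21
MOV R4, 16 → R4=16
AND R7, 12 → R7=7&12=4
OR R7, R6 → R7=4|21=21
XOR R7, 16 → R7=21^16=5
ADD R4, 14 → R4=16+14=30
SHR R7, 4 → R7=5>>4=0
STORE R4, [8] → M[8]=30
halt.

30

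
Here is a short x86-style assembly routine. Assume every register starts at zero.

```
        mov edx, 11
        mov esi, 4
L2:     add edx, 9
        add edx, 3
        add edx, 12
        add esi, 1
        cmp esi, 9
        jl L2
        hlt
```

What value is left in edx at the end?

after mov edx, 11: edx=11
after mov esi, 4: esi=4
after add edx, 9: edx=11+9=20
after add edx, 3: edx=20+3=23
after add edx, 12: edx=23+12=35
after add esi, 1: esi=4+1=5
cmp esi, 9  (cmp 5,9)
jl L2: taken
after add edx, 9: edx=35+9=44
after add edx, 3: edx=44+3=47
after add edx, 12: edx=47+12=59
after add esi, 1: esi=5+1=6
cmp esi, 9  (cmp 6,9)
jl L2: taken
after add edx, 9: edx=59+9=68
after add edx, 3: edx=68+3=71
after add edx, 12: edx=71+12=83
after add esi, 1: esi=6+1=7
cmp esi, 9  (cmp 7,9)
jl L2: taken
after add edx, 9: edx=83+9=92
after add edx, 3: edx=92+3=95
after add edx, 12: edx=95+12=107
after add esi, 1: esi=7+1=8
cmp esi, 9  (cmp 8,9)
jl L2: taken
after add edx, 9: edx=107+9=116
after add edx, 3: edx=116+3=119
after add edx, 12: edx=119+12=131
after add esi, 1: esi=8+1=9
cmp esi, 9  (cmp 9,9)
jl L2: not taken
halt.

131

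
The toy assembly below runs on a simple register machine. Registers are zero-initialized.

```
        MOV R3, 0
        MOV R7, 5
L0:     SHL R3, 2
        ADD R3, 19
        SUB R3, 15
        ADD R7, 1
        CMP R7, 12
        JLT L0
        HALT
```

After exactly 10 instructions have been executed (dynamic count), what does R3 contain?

35

R3=0
R7=5
R3=0<<2=0
R3=0+19=19
R3=19-15=4
R7=5+1=6
CMP R7, 12  (cmp 6,12)
JLT L0: taken
R3=4<<2=16
R3=16+19=35
After step 10: R3 = 35.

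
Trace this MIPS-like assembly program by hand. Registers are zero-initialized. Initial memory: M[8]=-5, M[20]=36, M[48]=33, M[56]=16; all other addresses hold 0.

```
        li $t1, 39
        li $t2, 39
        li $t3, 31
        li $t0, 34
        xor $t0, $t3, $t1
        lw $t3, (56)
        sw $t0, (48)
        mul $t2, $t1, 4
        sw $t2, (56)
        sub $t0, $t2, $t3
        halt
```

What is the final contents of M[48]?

li $t1, 39 → $t1=39
li $t2, 39 → $t2=39
li $t3, 31 → $t3=31
li $t0, 34 → $t0=34
xor $t0, $t3, $t1 → $t0=31^39=56
lw $t3, (56) → $t3=M[56]=16
sw $t0, (48) → M[48]=56
mul $t2, $t1, 4 → $t2=39*4=156
sw $t2, (56) → M[56]=156
sub $t0, $t2, $t3 → $t0=156-16=140
halt.

56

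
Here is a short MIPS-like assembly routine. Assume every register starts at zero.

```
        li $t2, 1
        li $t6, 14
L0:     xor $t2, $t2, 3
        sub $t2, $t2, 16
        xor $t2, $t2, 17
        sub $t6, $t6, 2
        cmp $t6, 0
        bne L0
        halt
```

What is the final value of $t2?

$t2=1
$t6=14
$t2=1^3=2
$t2=2-16=-14
$t2=(-14)^17=-29
$t6=14-2=12
cmp $t6, 0  (cmp 12,0)
bne L0: taken
$t2=(-29)^3=-32
$t2=(-32)-16=-48
$t2=(-48)^17=-63
$t6=12-2=10
cmp $t6, 0  (cmp 10,0)
bne L0: taken
$t2=(-63)^3=-62
$t2=(-62)-16=-78
$t2=(-78)^17=-93
$t6=10-2=8
cmp $t6, 0  (cmp 8,0)
bne L0: taken
$t2=(-93)^3=-96
$t2=(-96)-16=-112
$t2=(-112)^17=-127
$t6=8-2=6
cmp $t6, 0  (cmp 6,0)
bne L0: taken
$t2=(-127)^3=-126
$t2=(-126)-16=-142
$t2=(-142)^17=-157
$t6=6-2=4
cmp $t6, 0  (cmp 4,0)
bne L0: taken
$t2=(-157)^3=-160
$t2=(-160)-16=-176
$t2=(-176)^17=-191
$t6=4-2=2
cmp $t6, 0  (cmp 2,0)
bne L0: taken
$t2=(-191)^3=-190
$t2=(-190)-16=-206
$t2=(-206)^17=-221
$t6=2-2=0
cmp $t6, 0  (cmp 0,0)
bne L0: not taken
halt.

-221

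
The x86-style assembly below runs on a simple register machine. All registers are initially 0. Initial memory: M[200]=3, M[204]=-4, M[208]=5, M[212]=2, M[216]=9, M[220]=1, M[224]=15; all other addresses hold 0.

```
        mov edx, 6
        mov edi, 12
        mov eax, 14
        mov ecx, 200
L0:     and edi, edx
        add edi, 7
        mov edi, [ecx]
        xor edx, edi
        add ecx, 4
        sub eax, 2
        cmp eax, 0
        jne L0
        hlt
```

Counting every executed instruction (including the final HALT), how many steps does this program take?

61

edx=6
edi=12
eax=14
ecx=200
edi=12&6=4
edi=4+7=11
edi=M[200]=3
edx=6^3=5
ecx=200+4=204
eax=14-2=12
cmp eax, 0  (cmp 12,0)
jne L0: taken
edi=3&5=1
edi=1+7=8
edi=M[204]=-4
edx=5^(-4)=-7
ecx=204+4=208
eax=12-2=10
cmp eax, 0  (cmp 10,0)
jne L0: taken
edi=(-4)&(-7)=-8
edi=(-8)+7=-1
edi=M[208]=5
edx=(-7)^5=-4
ecx=208+4=212
eax=10-2=8
cmp eax, 0  (cmp 8,0)
jne L0: taken
edi=5&(-4)=4
edi=4+7=11
edi=M[212]=2
edx=(-4)^2=-2
ecx=212+4=216
eax=8-2=6
cmp eax, 0  (cmp 6,0)
jne L0: taken
edi=2&(-2)=2
edi=2+7=9
edi=M[216]=9
edx=(-2)^9=-9
ecx=216+4=220
eax=6-2=4
cmp eax, 0  (cmp 4,0)
jne L0: taken
edi=9&(-9)=1
edi=1+7=8
edi=M[220]=1
edx=(-9)^1=-10
ecx=220+4=224
eax=4-2=2
cmp eax, 0  (cmp 2,0)
jne L0: taken
edi=1&(-10)=0
edi=0+7=7
edi=M[224]=15
edx=(-10)^15=-7
ecx=224+4=228
eax=2-2=0
cmp eax, 0  (cmp 0,0)
jne L0: not taken
halt.
Total executed instructions: 61.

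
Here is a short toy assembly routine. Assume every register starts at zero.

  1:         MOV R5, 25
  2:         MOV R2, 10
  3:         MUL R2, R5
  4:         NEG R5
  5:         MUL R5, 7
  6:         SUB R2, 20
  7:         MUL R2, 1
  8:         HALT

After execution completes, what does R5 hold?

-175

R5=25
R2=10
R2=10*25=250
R5=-(25)=-25
R5=(-25)*7=-175
R2=250-20=230
R2=230*1=230
halt.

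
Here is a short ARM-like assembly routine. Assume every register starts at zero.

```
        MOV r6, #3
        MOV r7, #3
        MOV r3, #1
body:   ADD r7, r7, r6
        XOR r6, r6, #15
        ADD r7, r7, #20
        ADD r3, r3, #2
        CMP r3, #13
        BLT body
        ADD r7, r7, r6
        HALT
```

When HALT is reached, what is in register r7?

after MOV r6, #3: r6=3
after MOV r7, #3: r7=3
after MOV r3, #1: r3=1
after ADD r7, r7, r6: r7=3+3=6
after XOR r6, r6, #15: r6=3^15=12
after ADD r7, r7, #20: r7=6+20=26
after ADD r3, r3, #2: r3=1+2=3
CMP r3, #13  (cmp 3,13)
BLT body: taken
after ADD r7, r7, r6: r7=26+12=38
after XOR r6, r6, #15: r6=12^15=3
after ADD r7, r7, #20: r7=38+20=58
after ADD r3, r3, #2: r3=3+2=5
CMP r3, #13  (cmp 5,13)
BLT body: taken
after ADD r7, r7, r6: r7=58+3=61
after XOR r6, r6, #15: r6=3^15=12
after ADD r7, r7, #20: r7=61+20=81
after ADD r3, r3, #2: r3=5+2=7
CMP r3, #13  (cmp 7,13)
BLT body: taken
after ADD r7, r7, r6: r7=81+12=93
after XOR r6, r6, #15: r6=12^15=3
after ADD r7, r7, #20: r7=93+20=113
after ADD r3, r3, #2: r3=7+2=9
CMP r3, #13  (cmp 9,13)
BLT body: taken
after ADD r7, r7, r6: r7=113+3=116
after XOR r6, r6, #15: r6=3^15=12
after ADD r7, r7, #20: r7=116+20=136
after ADD r3, r3, #2: r3=9+2=11
CMP r3, #13  (cmp 11,13)
BLT body: taken
after ADD r7, r7, r6: r7=136+12=148
after XOR r6, r6, #15: r6=12^15=3
after ADD r7, r7, #20: r7=148+20=168
after ADD r3, r3, #2: r3=11+2=13
CMP r3, #13  (cmp 13,13)
BLT body: not taken
after ADD r7, r7, r6: r7=168+3=171
halt.

171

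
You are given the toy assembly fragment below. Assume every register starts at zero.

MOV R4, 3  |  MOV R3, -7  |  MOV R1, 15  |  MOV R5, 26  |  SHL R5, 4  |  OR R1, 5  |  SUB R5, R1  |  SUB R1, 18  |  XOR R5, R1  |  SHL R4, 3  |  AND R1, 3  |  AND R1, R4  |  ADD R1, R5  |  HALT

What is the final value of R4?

24

MOV R4, 3 → R4=3
MOV R3, -7 → R3=-7
MOV R1, 15 → R1=15
MOV R5, 26 → R5=26
SHL R5, 4 → R5=26<<4=416
OR R1, 5 → R1=15|5=15
SUB R5, R1 → R5=416-15=401
SUB R1, 18 → R1=15-18=-3
XOR R5, R1 → R5=401^(-3)=-404
SHL R4, 3 → R4=3<<3=24
AND R1, 3 → R1=(-3)&3=1
AND R1, R4 → R1=1&24=0
ADD R1, R5 → R1=0+(-404)=-404
halt.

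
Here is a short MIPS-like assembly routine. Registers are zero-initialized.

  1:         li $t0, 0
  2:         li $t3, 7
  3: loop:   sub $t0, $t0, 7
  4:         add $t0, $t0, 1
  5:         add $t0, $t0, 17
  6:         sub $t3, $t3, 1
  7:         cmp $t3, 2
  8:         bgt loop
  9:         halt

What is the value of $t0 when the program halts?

55

$t0=0
$t3=7
$t0=0-7=-7
$t0=(-7)+1=-6
$t0=(-6)+17=11
$t3=7-1=6
cmp $t3, 2  (cmp 6,2)
bgt loop: taken
$t0=11-7=4
$t0=4+1=5
$t0=5+17=22
$t3=6-1=5
cmp $t3, 2  (cmp 5,2)
bgt loop: taken
$t0=22-7=15
$t0=15+1=16
$t0=16+17=33
$t3=5-1=4
cmp $t3, 2  (cmp 4,2)
bgt loop: taken
$t0=33-7=26
$t0=26+1=27
$t0=27+17=44
$t3=4-1=3
cmp $t3, 2  (cmp 3,2)
bgt loop: taken
$t0=44-7=37
$t0=37+1=38
$t0=38+17=55
$t3=3-1=2
cmp $t3, 2  (cmp 2,2)
bgt loop: not taken
halt.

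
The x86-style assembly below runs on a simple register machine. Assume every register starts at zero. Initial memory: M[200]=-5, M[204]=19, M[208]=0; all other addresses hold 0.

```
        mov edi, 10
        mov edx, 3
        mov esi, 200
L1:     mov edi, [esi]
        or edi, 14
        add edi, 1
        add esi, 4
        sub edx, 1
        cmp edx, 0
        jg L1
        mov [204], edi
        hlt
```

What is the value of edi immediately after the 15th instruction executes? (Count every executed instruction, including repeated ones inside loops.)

edi=10
edx=3
esi=200
edi=M[200]=-5
edi=(-5)|14=-1
edi=(-1)+1=0
esi=200+4=204
edx=3-1=2
cmp edx, 0  (cmp 2,0)
jg L1: taken
edi=M[204]=19
edi=19|14=31
edi=31+1=32
esi=204+4=208
edx=2-1=1
After step 15: edi = 32.

32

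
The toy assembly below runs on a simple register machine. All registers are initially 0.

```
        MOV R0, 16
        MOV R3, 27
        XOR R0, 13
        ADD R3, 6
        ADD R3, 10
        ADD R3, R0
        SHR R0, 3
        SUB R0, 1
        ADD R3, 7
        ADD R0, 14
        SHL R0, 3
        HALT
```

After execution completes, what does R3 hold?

79

MOV R0, 16 → R0=16
MOV R3, 27 → R3=27
XOR R0, 13 → R0=16^13=29
ADD R3, 6 → R3=27+6=33
ADD R3, 10 → R3=33+10=43
ADD R3, R0 → R3=43+29=72
SHR R0, 3 → R0=29>>3=3
SUB R0, 1 → R0=3-1=2
ADD R3, 7 → R3=72+7=79
ADD R0, 14 → R0=2+14=16
SHL R0, 3 → R0=16<<3=128
halt.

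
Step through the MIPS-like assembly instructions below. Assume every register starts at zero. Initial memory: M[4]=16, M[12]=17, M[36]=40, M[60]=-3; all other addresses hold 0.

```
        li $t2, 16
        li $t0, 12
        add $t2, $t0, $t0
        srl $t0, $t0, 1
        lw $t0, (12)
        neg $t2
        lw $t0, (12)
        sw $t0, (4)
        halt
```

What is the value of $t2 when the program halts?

-24

$t2=16
$t0=12
$t2=12+12=24
$t0=12>>1=6
$t0=M[12]=17
$t2=-(24)=-24
$t0=M[12]=17
sw $t0, (4) → M[4]=17
halt.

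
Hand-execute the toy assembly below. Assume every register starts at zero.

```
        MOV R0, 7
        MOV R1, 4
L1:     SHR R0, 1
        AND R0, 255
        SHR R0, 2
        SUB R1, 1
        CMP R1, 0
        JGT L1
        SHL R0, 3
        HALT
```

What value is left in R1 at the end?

0

MOV R0, 7 → R0=7
MOV R1, 4 → R1=4
SHR R0, 1 → R0=7>>1=3
AND R0, 255 → R0=3&255=3
SHR R0, 2 → R0=3>>2=0
SUB R1, 1 → R1=4-1=3
CMP R1, 0  (cmp 3,0)
JGT L1: taken
SHR R0, 1 → R0=0>>1=0
AND R0, 255 → R0=0&255=0
SHR R0, 2 → R0=0>>2=0
SUB R1, 1 → R1=3-1=2
CMP R1, 0  (cmp 2,0)
JGT L1: taken
SHR R0, 1 → R0=0>>1=0
AND R0, 255 → R0=0&255=0
SHR R0, 2 → R0=0>>2=0
SUB R1, 1 → R1=2-1=1
CMP R1, 0  (cmp 1,0)
JGT L1: taken
SHR R0, 1 → R0=0>>1=0
AND R0, 255 → R0=0&255=0
SHR R0, 2 → R0=0>>2=0
SUB R1, 1 → R1=1-1=0
CMP R1, 0  (cmp 0,0)
JGT L1: not taken
SHL R0, 3 → R0=0<<3=0
halt.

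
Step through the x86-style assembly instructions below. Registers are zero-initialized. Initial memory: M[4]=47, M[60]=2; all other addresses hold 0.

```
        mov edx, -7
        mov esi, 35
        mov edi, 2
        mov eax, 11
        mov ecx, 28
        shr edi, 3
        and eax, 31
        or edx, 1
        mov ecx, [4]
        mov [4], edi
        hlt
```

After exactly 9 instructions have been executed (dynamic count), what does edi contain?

0

edx=-7
esi=35
edi=2
eax=11
ecx=28
edi=2>>3=0
eax=11&31=11
edx=(-7)|1=-7
ecx=M[4]=47
After step 9: edi = 0.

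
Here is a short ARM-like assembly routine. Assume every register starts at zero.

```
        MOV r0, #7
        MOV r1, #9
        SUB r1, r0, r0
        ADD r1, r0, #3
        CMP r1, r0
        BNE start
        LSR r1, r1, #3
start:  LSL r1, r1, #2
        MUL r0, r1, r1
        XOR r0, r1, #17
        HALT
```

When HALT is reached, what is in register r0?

57

after MOV r0, #7: r0=7
after MOV r1, #9: r1=9
after SUB r1, r0, r0: r1=7-7=0
after ADD r1, r0, #3: r1=7+3=10
CMP r1, r0  (cmp 10,7)
BNE start: taken
after LSL r1, r1, #2: r1=10<<2=40
after MUL r0, r1, r1: r0=40*40=1600
after XOR r0, r1, #17: r0=40^17=57
halt.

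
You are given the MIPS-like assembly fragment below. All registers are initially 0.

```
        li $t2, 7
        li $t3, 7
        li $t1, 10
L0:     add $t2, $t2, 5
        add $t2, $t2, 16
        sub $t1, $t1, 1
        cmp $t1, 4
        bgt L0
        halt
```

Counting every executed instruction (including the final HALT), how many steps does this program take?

34

$t2=7
$t3=7
$t1=10
$t2=7+5=12
$t2=12+16=28
$t1=10-1=9
cmp $t1, 4  (cmp 9,4)
bgt L0: taken
$t2=28+5=33
$t2=33+16=49
$t1=9-1=8
cmp $t1, 4  (cmp 8,4)
bgt L0: taken
$t2=49+5=54
$t2=54+16=70
$t1=8-1=7
cmp $t1, 4  (cmp 7,4)
bgt L0: taken
$t2=70+5=75
$t2=75+16=91
$t1=7-1=6
cmp $t1, 4  (cmp 6,4)
bgt L0: taken
$t2=91+5=96
$t2=96+16=112
$t1=6-1=5
cmp $t1, 4  (cmp 5,4)
bgt L0: taken
$t2=112+5=117
$t2=117+16=133
$t1=5-1=4
cmp $t1, 4  (cmp 4,4)
bgt L0: not taken
halt.
Total executed instructions: 34.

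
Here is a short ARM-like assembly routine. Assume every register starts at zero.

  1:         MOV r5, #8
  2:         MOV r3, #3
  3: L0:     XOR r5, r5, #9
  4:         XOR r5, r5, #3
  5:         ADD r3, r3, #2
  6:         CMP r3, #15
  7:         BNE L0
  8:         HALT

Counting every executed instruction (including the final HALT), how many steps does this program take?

after MOV r5, #8: r5=8
after MOV r3, #3: r3=3
after XOR r5, r5, #9: r5=8^9=1
after XOR r5, r5, #3: r5=1^3=2
after ADD r3, r3, #2: r3=3+2=5
CMP r3, #15  (cmp 5,15)
BNE L0: taken
after XOR r5, r5, #9: r5=2^9=11
after XOR r5, r5, #3: r5=11^3=8
after ADD r3, r3, #2: r3=5+2=7
CMP r3, #15  (cmp 7,15)
BNE L0: taken
after XOR r5, r5, #9: r5=8^9=1
after XOR r5, r5, #3: r5=1^3=2
after ADD r3, r3, #2: r3=7+2=9
CMP r3, #15  (cmp 9,15)
BNE L0: taken
after XOR r5, r5, #9: r5=2^9=11
after XOR r5, r5, #3: r5=11^3=8
after ADD r3, r3, #2: r3=9+2=11
CMP r3, #15  (cmp 11,15)
BNE L0: taken
after XOR r5, r5, #9: r5=8^9=1
after XOR r5, r5, #3: r5=1^3=2
after ADD r3, r3, #2: r3=11+2=13
CMP r3, #15  (cmp 13,15)
BNE L0: taken
after XOR r5, r5, #9: r5=2^9=11
after XOR r5, r5, #3: r5=11^3=8
after ADD r3, r3, #2: r3=13+2=15
CMP r3, #15  (cmp 15,15)
BNE L0: not taken
halt.
Total executed instructions: 33.

33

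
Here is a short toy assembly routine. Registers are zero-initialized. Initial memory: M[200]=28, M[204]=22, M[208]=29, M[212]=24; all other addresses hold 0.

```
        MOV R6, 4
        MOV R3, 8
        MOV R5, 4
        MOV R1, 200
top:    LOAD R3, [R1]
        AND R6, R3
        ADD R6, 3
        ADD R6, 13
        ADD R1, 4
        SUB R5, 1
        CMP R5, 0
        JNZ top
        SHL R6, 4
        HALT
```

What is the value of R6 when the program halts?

512

R6=4
R3=8
R5=4
R1=200
R3=M[200]=28
R6=4&28=4
R6=4+3=7
R6=7+13=20
R1=200+4=204
R5=4-1=3
CMP R5, 0  (cmp 3,0)
JNZ top: taken
R3=M[204]=22
R6=20&22=20
R6=20+3=23
R6=23+13=36
R1=204+4=208
R5=3-1=2
CMP R5, 0  (cmp 2,0)
JNZ top: taken
R3=M[208]=29
R6=36&29=4
R6=4+3=7
R6=7+13=20
R1=208+4=212
R5=2-1=1
CMP R5, 0  (cmp 1,0)
JNZ top: taken
R3=M[212]=24
R6=20&24=16
R6=16+3=19
R6=19+13=32
R1=212+4=216
R5=1-1=0
CMP R5, 0  (cmp 0,0)
JNZ top: not taken
R6=32<<4=512
halt.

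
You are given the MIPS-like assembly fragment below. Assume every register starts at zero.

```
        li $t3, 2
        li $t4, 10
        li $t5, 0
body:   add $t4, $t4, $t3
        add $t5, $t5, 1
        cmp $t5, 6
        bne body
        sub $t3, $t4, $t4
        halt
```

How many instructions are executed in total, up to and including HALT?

after li $t3, 2: $t3=2
after li $t4, 10: $t4=10
after li $t5, 0: $t5=0
after add $t4, $t4, $t3: $t4=10+2=12
after add $t5, $t5, 1: $t5=0+1=1
cmp $t5, 6  (cmp 1,6)
bne body: taken
after add $t4, $t4, $t3: $t4=12+2=14
after add $t5, $t5, 1: $t5=1+1=2
cmp $t5, 6  (cmp 2,6)
bne body: taken
after add $t4, $t4, $t3: $t4=14+2=16
after add $t5, $t5, 1: $t5=2+1=3
cmp $t5, 6  (cmp 3,6)
bne body: taken
after add $t4, $t4, $t3: $t4=16+2=18
after add $t5, $t5, 1: $t5=3+1=4
cmp $t5, 6  (cmp 4,6)
bne body: taken
after add $t4, $t4, $t3: $t4=18+2=20
after add $t5, $t5, 1: $t5=4+1=5
cmp $t5, 6  (cmp 5,6)
bne body: taken
after add $t4, $t4, $t3: $t4=20+2=22
after add $t5, $t5, 1: $t5=5+1=6
cmp $t5, 6  (cmp 6,6)
bne body: not taken
after sub $t3, $t4, $t4: $t3=22-22=0
halt.
Total executed instructions: 29.

29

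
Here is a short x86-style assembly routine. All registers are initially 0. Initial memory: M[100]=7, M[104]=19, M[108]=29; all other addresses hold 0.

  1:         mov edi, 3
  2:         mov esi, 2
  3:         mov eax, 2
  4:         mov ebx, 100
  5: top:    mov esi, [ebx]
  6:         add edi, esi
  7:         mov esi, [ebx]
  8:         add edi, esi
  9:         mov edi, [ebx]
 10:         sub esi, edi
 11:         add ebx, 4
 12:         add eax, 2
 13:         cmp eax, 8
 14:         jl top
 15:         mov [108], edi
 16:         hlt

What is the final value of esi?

mov edi, 3 → edi=3
mov esi, 2 → esi=2
mov eax, 2 → eax=2
mov ebx, 100 → ebx=100
mov esi, [ebx] → esi=M[100]=7
add edi, esi → edi=3+7=10
mov esi, [ebx] → esi=M[100]=7
add edi, esi → edi=10+7=17
mov edi, [ebx] → edi=M[100]=7
sub esi, edi → esi=7-7=0
add ebx, 4 → ebx=100+4=104
add eax, 2 → eax=2+2=4
cmp eax, 8  (cmp 4,8)
jl top: taken
mov esi, [ebx] → esi=M[104]=19
add edi, esi → edi=7+19=26
mov esi, [ebx] → esi=M[104]=19
add edi, esi → edi=26+19=45
mov edi, [ebx] → edi=M[104]=19
sub esi, edi → esi=19-19=0
add ebx, 4 → ebx=104+4=108
add eax, 2 → eax=4+2=6
cmp eax, 8  (cmp 6,8)
jl top: taken
mov esi, [ebx] → esi=M[108]=29
add edi, esi → edi=19+29=48
mov esi, [ebx] → esi=M[108]=29
add edi, esi → edi=48+29=77
mov edi, [ebx] → edi=M[108]=29
sub esi, edi → esi=29-29=0
add ebx, 4 → ebx=108+4=112
add eax, 2 → eax=6+2=8
cmp eax, 8  (cmp 8,8)
jl top: not taken
mov [108], edi → M[108]=29
halt.

0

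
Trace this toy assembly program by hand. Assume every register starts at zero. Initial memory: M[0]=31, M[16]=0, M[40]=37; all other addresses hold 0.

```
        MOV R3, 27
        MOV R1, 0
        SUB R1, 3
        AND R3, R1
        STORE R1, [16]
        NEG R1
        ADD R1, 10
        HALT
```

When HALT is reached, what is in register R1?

13

after MOV R3, 27: R3=27
after MOV R1, 0: R1=0
after SUB R1, 3: R1=0-3=-3
after AND R3, R1: R3=27&(-3)=25
STORE R1, [16] → M[16]=-3
after NEG R1: R1=-(-3)=3
after ADD R1, 10: R1=3+10=13
halt.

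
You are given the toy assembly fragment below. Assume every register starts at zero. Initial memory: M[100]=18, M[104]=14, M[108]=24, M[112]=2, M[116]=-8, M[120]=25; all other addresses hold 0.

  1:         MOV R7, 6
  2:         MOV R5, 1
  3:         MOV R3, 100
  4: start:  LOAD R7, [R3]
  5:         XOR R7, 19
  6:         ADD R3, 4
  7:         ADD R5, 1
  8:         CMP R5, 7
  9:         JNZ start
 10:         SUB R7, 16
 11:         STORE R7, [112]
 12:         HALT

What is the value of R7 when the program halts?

R7=6
R5=1
R3=100
R7=M[100]=18
R7=18^19=1
R3=100+4=104
R5=1+1=2
CMP R5, 7  (cmp 2,7)
JNZ start: taken
R7=M[104]=14
R7=14^19=29
R3=104+4=108
R5=2+1=3
CMP R5, 7  (cmp 3,7)
JNZ start: taken
R7=M[108]=24
R7=24^19=11
R3=108+4=112
R5=3+1=4
CMP R5, 7  (cmp 4,7)
JNZ start: taken
R7=M[112]=2
R7=2^19=17
R3=112+4=116
R5=4+1=5
CMP R5, 7  (cmp 5,7)
JNZ start: taken
R7=M[116]=-8
R7=(-8)^19=-21
R3=116+4=120
R5=5+1=6
CMP R5, 7  (cmp 6,7)
JNZ start: taken
R7=M[120]=25
R7=25^19=10
R3=120+4=124
R5=6+1=7
CMP R5, 7  (cmp 7,7)
JNZ start: not taken
R7=10-16=-6
STORE R7, [112] → M[112]=-6
halt.

-6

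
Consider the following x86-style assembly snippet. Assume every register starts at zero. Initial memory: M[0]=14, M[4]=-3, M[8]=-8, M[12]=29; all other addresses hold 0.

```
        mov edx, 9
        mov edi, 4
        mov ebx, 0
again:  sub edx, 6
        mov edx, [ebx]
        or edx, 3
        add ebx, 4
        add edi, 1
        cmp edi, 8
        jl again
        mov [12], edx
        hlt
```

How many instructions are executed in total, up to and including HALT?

edx=9
edi=4
ebx=0
edx=9-6=3
edx=M[0]=14
edx=14|3=15
ebx=0+4=4
edi=4+1=5
cmp edi, 8  (cmp 5,8)
jl again: taken
edx=15-6=9
edx=M[4]=-3
edx=(-3)|3=-1
ebx=4+4=8
edi=5+1=6
cmp edi, 8  (cmp 6,8)
jl again: taken
edx=(-1)-6=-7
edx=M[8]=-8
edx=(-8)|3=-5
ebx=8+4=12
edi=6+1=7
cmp edi, 8  (cmp 7,8)
jl again: taken
edx=(-5)-6=-11
edx=M[12]=29
edx=29|3=31
ebx=12+4=16
edi=7+1=8
cmp edi, 8  (cmp 8,8)
jl again: not taken
mov [12], edx → M[12]=31
halt.
Total executed instructions: 33.

33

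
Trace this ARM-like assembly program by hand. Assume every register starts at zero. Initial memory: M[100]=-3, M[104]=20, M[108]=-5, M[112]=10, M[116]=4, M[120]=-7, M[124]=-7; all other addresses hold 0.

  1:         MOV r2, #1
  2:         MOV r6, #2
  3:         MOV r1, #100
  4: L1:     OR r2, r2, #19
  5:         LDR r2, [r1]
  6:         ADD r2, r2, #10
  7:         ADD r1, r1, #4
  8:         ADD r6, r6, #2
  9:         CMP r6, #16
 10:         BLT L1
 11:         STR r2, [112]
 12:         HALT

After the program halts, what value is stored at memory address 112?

3

r2=1
r6=2
r1=100
r2=1|19=19
r2=M[100]=-3
r2=(-3)+10=7
r1=100+4=104
r6=2+2=4
CMP r6, #16  (cmp 4,16)
BLT L1: taken
r2=7|19=23
r2=M[104]=20
r2=20+10=30
r1=104+4=108
r6=4+2=6
CMP r6, #16  (cmp 6,16)
BLT L1: taken
r2=30|19=31
r2=M[108]=-5
r2=(-5)+10=5
r1=108+4=112
r6=6+2=8
CMP r6, #16  (cmp 8,16)
BLT L1: taken
r2=5|19=23
r2=M[112]=10
r2=10+10=20
r1=112+4=116
r6=8+2=10
CMP r6, #16  (cmp 10,16)
BLT L1: taken
r2=20|19=23
r2=M[116]=4
r2=4+10=14
r1=116+4=120
r6=10+2=12
CMP r6, #16  (cmp 12,16)
BLT L1: taken
r2=14|19=31
r2=M[120]=-7
r2=(-7)+10=3
r1=120+4=124
r6=12+2=14
CMP r6, #16  (cmp 14,16)
BLT L1: taken
r2=3|19=19
r2=M[124]=-7
r2=(-7)+10=3
r1=124+4=128
r6=14+2=16
CMP r6, #16  (cmp 16,16)
BLT L1: not taken
STR r2, [112] → M[112]=3
halt.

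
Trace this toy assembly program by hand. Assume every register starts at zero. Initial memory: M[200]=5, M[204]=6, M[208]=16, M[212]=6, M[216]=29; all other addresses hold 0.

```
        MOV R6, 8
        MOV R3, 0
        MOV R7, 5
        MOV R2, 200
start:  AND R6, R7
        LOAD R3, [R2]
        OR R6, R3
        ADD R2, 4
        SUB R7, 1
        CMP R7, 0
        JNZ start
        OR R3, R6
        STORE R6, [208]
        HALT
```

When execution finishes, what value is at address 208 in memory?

29

R6=8
R3=0
R7=5
R2=200
R6=8&5=0
R3=M[200]=5
R6=0|5=5
R2=200+4=204
R7=5-1=4
CMP R7, 0  (cmp 4,0)
JNZ start: taken
R6=5&4=4
R3=M[204]=6
R6=4|6=6
R2=204+4=208
R7=4-1=3
CMP R7, 0  (cmp 3,0)
JNZ start: taken
R6=6&3=2
R3=M[208]=16
R6=2|16=18
R2=208+4=212
R7=3-1=2
CMP R7, 0  (cmp 2,0)
JNZ start: taken
R6=18&2=2
R3=M[212]=6
R6=2|6=6
R2=212+4=216
R7=2-1=1
CMP R7, 0  (cmp 1,0)
JNZ start: taken
R6=6&1=0
R3=M[216]=29
R6=0|29=29
R2=216+4=220
R7=1-1=0
CMP R7, 0  (cmp 0,0)
JNZ start: not taken
R3=29|29=29
STORE R6, [208] → M[208]=29
halt.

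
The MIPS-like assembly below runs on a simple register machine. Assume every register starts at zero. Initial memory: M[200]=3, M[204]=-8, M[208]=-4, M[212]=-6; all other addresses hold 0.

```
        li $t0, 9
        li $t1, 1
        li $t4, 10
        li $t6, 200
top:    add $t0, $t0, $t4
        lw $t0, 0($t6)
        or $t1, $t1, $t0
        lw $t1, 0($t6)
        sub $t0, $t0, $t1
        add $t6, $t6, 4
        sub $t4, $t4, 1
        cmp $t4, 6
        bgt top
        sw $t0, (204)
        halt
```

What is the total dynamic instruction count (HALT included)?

42

$t0=9
$t1=1
$t4=10
$t6=200
$t0=9+10=19
$t0=M[200]=3
$t1=1|3=3
$t1=M[200]=3
$t0=3-3=0
$t6=200+4=204
$t4=10-1=9
cmp $t4, 6  (cmp 9,6)
bgt top: taken
$t0=0+9=9
$t0=M[204]=-8
$t1=3|(-8)=-5
$t1=M[204]=-8
$t0=(-8)-(-8)=0
$t6=204+4=208
$t4=9-1=8
cmp $t4, 6  (cmp 8,6)
bgt top: taken
$t0=0+8=8
$t0=M[208]=-4
$t1=(-8)|(-4)=-4
$t1=M[208]=-4
$t0=(-4)-(-4)=0
$t6=208+4=212
$t4=8-1=7
cmp $t4, 6  (cmp 7,6)
bgt top: taken
$t0=0+7=7
$t0=M[212]=-6
$t1=(-4)|(-6)=-2
$t1=M[212]=-6
$t0=(-6)-(-6)=0
$t6=212+4=216
$t4=7-1=6
cmp $t4, 6  (cmp 6,6)
bgt top: not taken
sw $t0, (204) → M[204]=0
halt.
Total executed instructions: 42.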